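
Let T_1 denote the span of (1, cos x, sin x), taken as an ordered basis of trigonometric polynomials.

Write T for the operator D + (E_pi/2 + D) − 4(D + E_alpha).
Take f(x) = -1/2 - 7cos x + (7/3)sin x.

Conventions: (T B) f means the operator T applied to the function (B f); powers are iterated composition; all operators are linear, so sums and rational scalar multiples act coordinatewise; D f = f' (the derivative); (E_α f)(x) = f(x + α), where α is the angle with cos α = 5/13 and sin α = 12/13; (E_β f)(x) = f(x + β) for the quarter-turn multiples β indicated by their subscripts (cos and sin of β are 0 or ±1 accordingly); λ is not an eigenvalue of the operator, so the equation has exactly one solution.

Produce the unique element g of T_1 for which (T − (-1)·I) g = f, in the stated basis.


write g with unknown coordinates in the stated basis and equate coefficients in (T − (-1)·I) g = f
solving from the highest basis element down gives g = 1/4 + (287/435)cos x + (616/435)sin x
check: T g = -3/4 - (3332/435)cos x + (133/145)sin x
so T g − (-1)·g = -1/2 - 7cos x + (7/3)sin x = f ✓

the image equals g(x) = 1/4 + (287/435)cos x + (616/435)sin x


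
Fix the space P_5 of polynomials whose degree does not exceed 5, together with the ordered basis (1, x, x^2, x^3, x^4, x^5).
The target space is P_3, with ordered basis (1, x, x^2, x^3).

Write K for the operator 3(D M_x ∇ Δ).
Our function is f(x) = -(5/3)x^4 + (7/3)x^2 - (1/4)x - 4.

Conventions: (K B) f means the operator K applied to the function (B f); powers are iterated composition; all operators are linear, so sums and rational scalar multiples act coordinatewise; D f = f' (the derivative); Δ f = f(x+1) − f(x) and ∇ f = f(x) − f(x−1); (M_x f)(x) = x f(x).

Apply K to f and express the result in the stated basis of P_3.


Δ f = -(20/3)x^3 - 10x^2 - 2x + 5/12
∇ Δ f = -20x^2 + 4/3
M_x ∇ Δ f = -20x^3 + (4/3)x
D M_x ∇ Δ f = -60x^2 + 4/3
(3(D M_x ∇ Δ)) f = -180x^2 + 4

the result is g(x) = -180x^2 + 4


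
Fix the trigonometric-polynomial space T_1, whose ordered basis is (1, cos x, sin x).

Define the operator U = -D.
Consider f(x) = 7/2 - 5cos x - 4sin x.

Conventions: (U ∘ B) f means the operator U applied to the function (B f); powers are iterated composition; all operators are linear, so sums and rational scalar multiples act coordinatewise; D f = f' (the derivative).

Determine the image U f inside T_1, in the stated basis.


D f = -4cos x + 5sin x
(-D) f = 4cos x - 5sin x

the result is g(x) = 4cos x - 5sin x


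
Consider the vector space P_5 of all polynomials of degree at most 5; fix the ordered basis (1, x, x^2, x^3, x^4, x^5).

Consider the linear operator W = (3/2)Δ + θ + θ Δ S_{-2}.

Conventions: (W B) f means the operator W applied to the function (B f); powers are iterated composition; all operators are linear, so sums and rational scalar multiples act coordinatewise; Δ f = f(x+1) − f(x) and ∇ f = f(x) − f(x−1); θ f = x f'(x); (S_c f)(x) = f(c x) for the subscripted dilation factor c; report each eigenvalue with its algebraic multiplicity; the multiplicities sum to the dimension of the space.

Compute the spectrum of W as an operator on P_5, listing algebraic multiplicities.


λ = 0 (multiplicity 1), λ = 1 (multiplicity 1), λ = 2 (multiplicity 1), λ = 3 (multiplicity 1), λ = 4 (multiplicity 1), λ = 5 (multiplicity 1)

image of 1: 0
image of x: x + 3/2
image of x^2: 2x^2 + 11x + 3/2
image of x^3: 3x^3 - (87/2)x^2 - (39/2)x + 3/2
image of x^4: 4x^4 + 198x^3 + 201x^2 + 70x + 3/2
image of x^5: 5x^5 - (1265/2)x^4 - 945x^3 - 625x^2 - (305/2)x + 3/2
the matrix is upper triangular; its diagonal is (0, 1, 2, 3, 4, 5)
for a triangular matrix the eigenvalues are the diagonal entries, with algebraic multiplicity their repetition count


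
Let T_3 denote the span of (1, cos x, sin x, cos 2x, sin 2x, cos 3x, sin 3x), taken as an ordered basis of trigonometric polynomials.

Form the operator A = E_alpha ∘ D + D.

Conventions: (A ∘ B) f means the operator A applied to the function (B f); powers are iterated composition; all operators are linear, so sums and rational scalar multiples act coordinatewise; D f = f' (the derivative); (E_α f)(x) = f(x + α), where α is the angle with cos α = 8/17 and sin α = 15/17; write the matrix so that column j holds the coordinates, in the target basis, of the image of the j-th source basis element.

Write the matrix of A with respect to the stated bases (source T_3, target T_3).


the matrix is [[0, 0, 0, 0, 0, 0, 0]; [0, -15/17, 25/17, 0, 0, 0, 0]; [0, -25/17, -15/17, 0, 0, 0, 0]; [0, 0, 0, -480/289, 256/289, 0, 0]; [0, 0, 0, -256/289, -480/289, 0, 0]; [0, 0, 0, 0, 0, 1485/4913, 75/4913]; [0, 0, 0, 0, 0, -75/4913, 1485/4913]] (rows listed top to bottom)

image of 1: 0
image of cos x: -(15/17)cos x - (25/17)sin x
image of sin x: (25/17)cos x - (15/17)sin x
image of cos 2x: -(480/289)cos 2x - (256/289)sin 2x
image of sin 2x: (256/289)cos 2x - (480/289)sin 2x
image of cos 3x: (1485/4913)cos 3x - (75/4913)sin 3x
image of sin 3x: (75/4913)cos 3x + (1485/4913)sin 3x
each image's coordinates form column j of the matrix


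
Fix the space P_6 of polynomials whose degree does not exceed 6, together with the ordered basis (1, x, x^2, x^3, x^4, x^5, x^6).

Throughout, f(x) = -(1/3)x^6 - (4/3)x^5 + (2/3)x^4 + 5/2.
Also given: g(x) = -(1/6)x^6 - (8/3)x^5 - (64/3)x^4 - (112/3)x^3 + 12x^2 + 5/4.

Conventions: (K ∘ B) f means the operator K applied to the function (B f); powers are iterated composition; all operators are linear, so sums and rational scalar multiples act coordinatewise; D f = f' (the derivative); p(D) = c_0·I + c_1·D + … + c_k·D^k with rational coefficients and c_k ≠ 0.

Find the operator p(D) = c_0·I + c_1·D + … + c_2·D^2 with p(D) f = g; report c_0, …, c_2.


D^0 f = -(1/3)x^6 - (4/3)x^5 + (2/3)x^4 + 5/2
D^1 f = -2x^5 - (20/3)x^4 + (8/3)x^3
D^2 f = -10x^4 - (80/3)x^3 + 8x^2
matching coefficients of g against c_0 f + c_1 Df + … from the top degree down determines the c_i
solution: c_0 = 1/2, c_1 = 1, c_2 = 3/2

c_0 = 1/2, c_1 = 1, c_2 = 3/2


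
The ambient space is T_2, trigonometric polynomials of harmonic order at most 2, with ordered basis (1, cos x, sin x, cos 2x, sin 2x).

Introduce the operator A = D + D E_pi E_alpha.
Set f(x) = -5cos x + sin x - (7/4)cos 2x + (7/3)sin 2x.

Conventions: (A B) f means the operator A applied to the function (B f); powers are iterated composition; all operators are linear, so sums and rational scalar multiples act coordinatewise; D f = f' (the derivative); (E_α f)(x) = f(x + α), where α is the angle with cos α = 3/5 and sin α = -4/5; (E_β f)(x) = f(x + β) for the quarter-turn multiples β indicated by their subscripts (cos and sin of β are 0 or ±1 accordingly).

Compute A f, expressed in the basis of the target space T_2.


g(x) = (22/5)cos x + (6/5)sin x + 7sin 2x

D f = cos x + 5sin x + (14/3)cos 2x + (7/2)sin 2x
E_alpha f = -(19/5)cos x - (17/5)sin x - (7/4)cos 2x - (7/3)sin 2x
E_pi E_alpha f = (19/5)cos x + (17/5)sin x - (7/4)cos 2x - (7/3)sin 2x
D E_pi E_alpha f = (17/5)cos x - (19/5)sin x - (14/3)cos 2x + (7/2)sin 2x
(D + D E_pi E_alpha) f = (22/5)cos x + (6/5)sin x + 7sin 2x


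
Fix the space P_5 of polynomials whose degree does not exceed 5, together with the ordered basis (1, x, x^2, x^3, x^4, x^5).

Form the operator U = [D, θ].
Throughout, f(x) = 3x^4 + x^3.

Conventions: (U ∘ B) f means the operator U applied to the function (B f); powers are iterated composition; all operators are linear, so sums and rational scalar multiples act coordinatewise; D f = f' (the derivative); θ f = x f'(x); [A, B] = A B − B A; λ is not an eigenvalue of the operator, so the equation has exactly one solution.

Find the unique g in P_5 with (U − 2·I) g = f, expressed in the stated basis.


write g with unknown coordinates in the stated basis and equate coefficients in (U − 2·I) g = f
solving from the highest basis element down gives g = -(3/2)x^4 - (7/2)x^3 - (21/4)x^2 - (21/4)x - 21/8
check: U g = -6x^3 - (21/2)x^2 - (21/2)x - 21/4
so U g − 2·g = 3x^4 + x^3 = f ✓

g(x) = -(3/2)x^4 - (7/2)x^3 - (21/4)x^2 - (21/4)x - 21/8


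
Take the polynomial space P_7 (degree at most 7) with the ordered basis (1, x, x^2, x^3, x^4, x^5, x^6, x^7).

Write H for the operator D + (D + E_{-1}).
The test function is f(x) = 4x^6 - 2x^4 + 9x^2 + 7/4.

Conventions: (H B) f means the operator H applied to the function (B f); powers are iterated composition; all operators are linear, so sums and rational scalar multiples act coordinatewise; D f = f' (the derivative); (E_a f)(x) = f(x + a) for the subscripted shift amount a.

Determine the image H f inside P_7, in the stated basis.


the image equals g(x) = 4x^6 + 24x^5 + 58x^4 - 88x^3 + 57x^2 + 2x + 51/4

D f = 24x^5 - 8x^3 + 18x
D f = 24x^5 - 8x^3 + 18x
E_{-1} f = 4x^6 - 24x^5 + 58x^4 - 72x^3 + 57x^2 - 34x + 51/4
(D + E_{-1}) f = 4x^6 + 58x^4 - 80x^3 + 57x^2 - 16x + 51/4
(D + (D + E_{-1})) f = 4x^6 + 24x^5 + 58x^4 - 88x^3 + 57x^2 + 2x + 51/4


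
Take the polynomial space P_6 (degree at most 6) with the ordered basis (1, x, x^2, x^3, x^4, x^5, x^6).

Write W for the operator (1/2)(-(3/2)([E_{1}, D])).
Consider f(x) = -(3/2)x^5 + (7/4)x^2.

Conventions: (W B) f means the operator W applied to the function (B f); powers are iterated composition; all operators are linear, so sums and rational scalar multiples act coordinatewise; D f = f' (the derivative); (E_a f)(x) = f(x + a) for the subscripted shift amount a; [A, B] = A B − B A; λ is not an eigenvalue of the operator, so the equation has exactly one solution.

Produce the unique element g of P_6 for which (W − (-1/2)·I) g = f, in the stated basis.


g(x) = -3x^5 + (7/2)x^2

write g with unknown coordinates in the stated basis and equate coefficients in (W − (-1/2)·I) g = f
solving from the highest basis element down gives g = -3x^5 + (7/2)x^2
check: W g = 0
so W g − (-1/2)·g = -(3/2)x^5 + (7/4)x^2 = f ✓


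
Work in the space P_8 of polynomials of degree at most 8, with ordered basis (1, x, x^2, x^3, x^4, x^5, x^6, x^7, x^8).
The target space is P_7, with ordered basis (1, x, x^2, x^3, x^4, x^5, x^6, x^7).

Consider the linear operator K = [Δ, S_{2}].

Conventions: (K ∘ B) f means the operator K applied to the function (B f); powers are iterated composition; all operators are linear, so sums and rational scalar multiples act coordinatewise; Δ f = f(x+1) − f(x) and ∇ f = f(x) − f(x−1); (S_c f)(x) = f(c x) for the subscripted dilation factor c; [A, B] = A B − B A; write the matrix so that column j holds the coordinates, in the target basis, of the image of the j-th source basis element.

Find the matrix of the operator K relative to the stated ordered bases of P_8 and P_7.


the matrix is [[0, 1, 3, 7, 15, 31, 63, 127, 255]; [0, 0, 4, 18, 56, 150, 372, 882, 2032]; [0, 0, 0, 12, 72, 280, 900, 2604, 7056]; [0, 0, 0, 0, 32, 240, 1120, 4200, 13888]; [0, 0, 0, 0, 0, 80, 720, 3920, 16800]; [0, 0, 0, 0, 0, 0, 192, 2016, 12544]; [0, 0, 0, 0, 0, 0, 0, 448, 5376]; [0, 0, 0, 0, 0, 0, 0, 0, 1024]] (rows listed top to bottom)

image of 1: 0
image of x: 1
image of x^2: 4x + 3
image of x^3: 12x^2 + 18x + 7
image of x^4: 32x^3 + 72x^2 + 56x + 15
image of x^5: 80x^4 + 240x^3 + 280x^2 + 150x + 31
image of x^6: 192x^5 + 720x^4 + 1120x^3 + 900x^2 + 372x + 63
image of x^7: 448x^6 + 2016x^5 + 3920x^4 + 4200x^3 + 2604x^2 + 882x + 127
image of x^8: 1024x^7 + 5376x^6 + 12544x^5 + 16800x^4 + 13888x^3 + 7056x^2 + 2032x + 255
each image's coordinates form column j of the matrix


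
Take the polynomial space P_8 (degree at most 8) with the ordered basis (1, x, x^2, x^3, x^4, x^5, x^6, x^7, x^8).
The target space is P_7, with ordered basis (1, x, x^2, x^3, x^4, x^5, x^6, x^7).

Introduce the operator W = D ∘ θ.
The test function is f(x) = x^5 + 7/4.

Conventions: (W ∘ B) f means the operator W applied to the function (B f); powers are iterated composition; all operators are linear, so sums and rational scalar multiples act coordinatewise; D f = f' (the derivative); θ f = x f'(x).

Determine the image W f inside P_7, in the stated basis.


the image equals g(x) = 25x^4

θ f = 5x^5
D θ f = 25x^4


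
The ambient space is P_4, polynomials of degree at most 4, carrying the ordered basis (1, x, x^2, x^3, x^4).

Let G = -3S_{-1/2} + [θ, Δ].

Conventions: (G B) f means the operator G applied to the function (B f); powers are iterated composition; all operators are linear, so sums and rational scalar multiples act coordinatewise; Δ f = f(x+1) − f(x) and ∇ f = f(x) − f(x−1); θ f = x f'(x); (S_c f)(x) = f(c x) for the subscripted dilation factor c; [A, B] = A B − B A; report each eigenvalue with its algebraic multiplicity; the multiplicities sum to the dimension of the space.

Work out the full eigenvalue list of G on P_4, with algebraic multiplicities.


λ = -3 (multiplicity 1), λ = -3/4 (multiplicity 1), λ = -3/16 (multiplicity 1), λ = 3/8 (multiplicity 1), λ = 3/2 (multiplicity 1)

image of 1: -3
image of x: (3/2)x - 1
image of x^2: -(3/4)x^2 - 2x - 2
image of x^3: (3/8)x^3 - 3x^2 - 6x - 3
image of x^4: -(3/16)x^4 - 4x^3 - 12x^2 - 12x - 4
the matrix is upper triangular; its diagonal is (-3, 3/2, -3/4, 3/8, -3/16)
for a triangular matrix the eigenvalues are the diagonal entries, with algebraic multiplicity their repetition count


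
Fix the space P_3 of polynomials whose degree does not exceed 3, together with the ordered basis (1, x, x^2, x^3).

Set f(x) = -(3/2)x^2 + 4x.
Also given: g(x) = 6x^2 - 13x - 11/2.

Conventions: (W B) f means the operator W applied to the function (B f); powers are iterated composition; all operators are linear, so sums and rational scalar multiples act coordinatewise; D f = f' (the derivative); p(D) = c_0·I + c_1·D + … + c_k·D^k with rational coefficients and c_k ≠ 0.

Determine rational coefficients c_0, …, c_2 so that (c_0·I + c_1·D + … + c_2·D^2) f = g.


D^0 f = -(3/2)x^2 + 4x
D^1 f = -3x + 4
D^2 f = -3
matching coefficients of g against c_0 f + c_1 Df + … from the top degree down determines the c_i
solution: c_0 = -4, c_1 = -1, c_2 = 1/2

c_0 = -4, c_1 = -1, c_2 = 1/2


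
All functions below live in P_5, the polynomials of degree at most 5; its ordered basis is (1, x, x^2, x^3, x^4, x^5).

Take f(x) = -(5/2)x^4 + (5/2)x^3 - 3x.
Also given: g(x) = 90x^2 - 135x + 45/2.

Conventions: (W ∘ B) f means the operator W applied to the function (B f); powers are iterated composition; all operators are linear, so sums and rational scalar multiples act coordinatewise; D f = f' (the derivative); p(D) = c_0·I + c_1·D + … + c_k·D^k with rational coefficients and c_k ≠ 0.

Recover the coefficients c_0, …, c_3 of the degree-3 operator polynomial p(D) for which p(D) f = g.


p(D) = -3·D^2 + (3/2)·D^3, i.e. c_0 = 0, c_1 = 0, c_2 = -3, c_3 = 3/2

D^0 f = -(5/2)x^4 + (5/2)x^3 - 3x
D^1 f = -10x^3 + (15/2)x^2 - 3
D^2 f = -30x^2 + 15x
D^3 f = -60x + 15
matching coefficients of g against c_0 f + c_1 Df + … from the top degree down determines the c_i
solution: c_0 = 0, c_1 = 0, c_2 = -3, c_3 = 3/2


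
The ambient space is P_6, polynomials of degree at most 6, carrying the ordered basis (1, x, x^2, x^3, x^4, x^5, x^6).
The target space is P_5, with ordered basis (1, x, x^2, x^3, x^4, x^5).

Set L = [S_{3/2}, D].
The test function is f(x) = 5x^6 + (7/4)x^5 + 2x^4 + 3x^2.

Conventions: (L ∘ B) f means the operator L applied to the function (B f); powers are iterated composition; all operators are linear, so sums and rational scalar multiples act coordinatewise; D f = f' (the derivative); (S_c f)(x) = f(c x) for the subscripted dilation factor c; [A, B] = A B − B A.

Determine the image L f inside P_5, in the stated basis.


D f = 30x^5 + (35/4)x^4 + 8x^3 + 6x
S_{3/2} D f = (3645/16)x^5 + (2835/64)x^4 + 27x^3 + 9x
S_{3/2} f = (3645/64)x^6 + (1701/128)x^5 + (81/8)x^4 + (27/4)x^2
D S_{3/2} f = (10935/32)x^5 + (8505/128)x^4 + (81/2)x^3 + (27/2)x
[S_{3/2}, D] f = -(3645/32)x^5 - (2835/128)x^4 - (27/2)x^3 - (9/2)x

the result is g(x) = -(3645/32)x^5 - (2835/128)x^4 - (27/2)x^3 - (9/2)x


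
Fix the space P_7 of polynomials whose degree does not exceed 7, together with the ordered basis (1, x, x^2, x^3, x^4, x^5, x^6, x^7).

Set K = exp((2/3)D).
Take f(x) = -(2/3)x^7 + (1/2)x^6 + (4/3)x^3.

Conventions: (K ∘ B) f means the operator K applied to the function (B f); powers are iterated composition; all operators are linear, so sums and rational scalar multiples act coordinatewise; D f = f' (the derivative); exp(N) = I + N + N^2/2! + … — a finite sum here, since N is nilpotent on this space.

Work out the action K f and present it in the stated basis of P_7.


g(x) = -(2/3)x^7 - (47/18)x^6 - (38/9)x^5 - (290/81)x^4 - (76/243)x^3 + (560/243)x^2 + (3856/2187)x + 2624/6561

order-1 term: -(28/9)x^6 + 2x^5 + (8/3)x^2
order-2 term: -(56/9)x^5 + (10/3)x^4 + (16/9)x
order-3 term: -(560/81)x^4 + (80/27)x^3 + 32/81
order-4 term: -(1120/243)x^3 + (40/27)x^2
order-5 term: -(448/243)x^2 + (32/81)x
order-6 term: -(896/2187)x + 32/729
order-7 term: -256/6561
the series for exp((2/3)D) f terminates at order 7
exp((2/3)D) f = -(2/3)x^7 - (47/18)x^6 - (38/9)x^5 - (290/81)x^4 - (76/243)x^3 + (560/243)x^2 + (3856/2187)x + 2624/6561


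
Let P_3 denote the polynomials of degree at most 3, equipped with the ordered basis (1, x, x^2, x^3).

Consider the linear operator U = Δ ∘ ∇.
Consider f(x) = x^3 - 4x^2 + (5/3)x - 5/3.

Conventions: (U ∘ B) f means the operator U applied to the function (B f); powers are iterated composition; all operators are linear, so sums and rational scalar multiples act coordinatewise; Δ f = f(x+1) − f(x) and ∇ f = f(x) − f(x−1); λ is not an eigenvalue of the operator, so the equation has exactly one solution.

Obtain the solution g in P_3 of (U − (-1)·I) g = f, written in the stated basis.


the image equals g(x) = x^3 - 4x^2 - (13/3)x + 19/3

write g with unknown coordinates in the stated basis and equate coefficients in (U − (-1)·I) g = f
solving from the highest basis element down gives g = x^3 - 4x^2 - (13/3)x + 19/3
check: U g = 6x - 8
so U g − (-1)·g = x^3 - 4x^2 + (5/3)x - 5/3 = f ✓


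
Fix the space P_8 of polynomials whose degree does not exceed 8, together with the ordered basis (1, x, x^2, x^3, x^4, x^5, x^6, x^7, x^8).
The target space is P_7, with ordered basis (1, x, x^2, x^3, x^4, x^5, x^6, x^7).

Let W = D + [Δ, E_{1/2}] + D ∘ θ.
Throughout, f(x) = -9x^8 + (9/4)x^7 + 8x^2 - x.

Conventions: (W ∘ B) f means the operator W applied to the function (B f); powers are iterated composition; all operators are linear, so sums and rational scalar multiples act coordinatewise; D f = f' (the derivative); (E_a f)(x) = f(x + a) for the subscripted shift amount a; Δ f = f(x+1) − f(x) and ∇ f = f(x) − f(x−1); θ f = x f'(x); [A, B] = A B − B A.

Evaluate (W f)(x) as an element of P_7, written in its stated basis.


the image equals g(x) = -648x^7 + 126x^6 + 48x - 2

D f = -72x^7 + (63/4)x^6 + 16x - 1
E_{1/2} f = -9x^8 - (135/4)x^7 - (441/8)x^6 - (819/16)x^5 - (945/32)x^4 - (693/64)x^3 + (709/128)x^2 + (1711/256)x + 759/512
Δ E_{1/2} f = -72x^7 - (1953/4)x^6 - (3087/2)x^5 - (46305/16)x^4 - (13671/4)x^3 - (160587/64)x^2 - (33103/32)x - 45363/256
Δ f = -72x^7 - (945/4)x^6 - (1827/4)x^5 - (2205/4)x^4 - (1701/4)x^3 - (819/4)x^2 - (161/4)x + 1/4
E_{1/2} Δ f = -72x^7 - (1953/4)x^6 - (3087/2)x^5 - (46305/16)x^4 - (13671/4)x^3 - (160587/64)x^2 - (33103/32)x - 45363/256
[Δ, E_{1/2}] f = 0
θ f = -72x^8 + (63/4)x^7 + 16x^2 - x
D θ f = -576x^7 + (441/4)x^6 + 32x - 1
(D + [Δ, E_{1/2}] + D ∘ θ) f = -648x^7 + 126x^6 + 48x - 2


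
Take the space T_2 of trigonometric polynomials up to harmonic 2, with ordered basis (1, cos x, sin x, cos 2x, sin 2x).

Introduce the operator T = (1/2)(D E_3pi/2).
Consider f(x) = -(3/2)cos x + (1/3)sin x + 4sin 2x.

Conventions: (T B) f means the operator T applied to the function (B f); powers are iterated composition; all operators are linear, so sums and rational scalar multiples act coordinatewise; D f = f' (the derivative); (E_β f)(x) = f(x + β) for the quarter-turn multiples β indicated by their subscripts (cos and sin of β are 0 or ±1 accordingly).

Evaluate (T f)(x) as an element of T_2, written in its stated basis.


E_3pi/2 f = -(1/3)cos x - (3/2)sin x - 4sin 2x
D E_3pi/2 f = -(3/2)cos x + (1/3)sin x - 8cos 2x
((1/2)(D E_3pi/2)) f = -(3/4)cos x + (1/6)sin x - 4cos 2x

the image equals g(x) = -(3/4)cos x + (1/6)sin x - 4cos 2x


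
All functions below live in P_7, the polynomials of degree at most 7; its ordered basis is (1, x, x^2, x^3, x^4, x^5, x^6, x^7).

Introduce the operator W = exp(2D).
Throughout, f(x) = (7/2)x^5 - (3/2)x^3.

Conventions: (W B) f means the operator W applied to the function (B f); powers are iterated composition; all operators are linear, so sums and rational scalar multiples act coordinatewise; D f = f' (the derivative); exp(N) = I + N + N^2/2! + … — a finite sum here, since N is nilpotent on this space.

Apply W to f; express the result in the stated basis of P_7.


order-1 term: 35x^4 - 9x^2
order-2 term: 140x^3 - 18x
order-3 term: 280x^2 - 12
order-4 term: 280x
order-5 term: 112
the series for exp(2D) f terminates at order 5
exp(2D) f = (7/2)x^5 + 35x^4 + (277/2)x^3 + 271x^2 + 262x + 100

the result is g(x) = (7/2)x^5 + 35x^4 + (277/2)x^3 + 271x^2 + 262x + 100


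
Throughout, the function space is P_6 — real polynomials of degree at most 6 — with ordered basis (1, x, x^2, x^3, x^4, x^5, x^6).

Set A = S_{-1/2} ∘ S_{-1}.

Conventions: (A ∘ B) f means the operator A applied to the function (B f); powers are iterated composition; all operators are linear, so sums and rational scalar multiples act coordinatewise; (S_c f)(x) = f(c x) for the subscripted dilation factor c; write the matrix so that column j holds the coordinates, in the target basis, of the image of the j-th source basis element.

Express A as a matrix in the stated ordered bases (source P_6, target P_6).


image of 1: 1
image of x: (1/2)x
image of x^2: (1/4)x^2
image of x^3: (1/8)x^3
image of x^4: (1/16)x^4
image of x^5: (1/32)x^5
image of x^6: (1/64)x^6
each image's coordinates form column j of the matrix

the matrix is [[1, 0, 0, 0, 0, 0, 0]; [0, 1/2, 0, 0, 0, 0, 0]; [0, 0, 1/4, 0, 0, 0, 0]; [0, 0, 0, 1/8, 0, 0, 0]; [0, 0, 0, 0, 1/16, 0, 0]; [0, 0, 0, 0, 0, 1/32, 0]; [0, 0, 0, 0, 0, 0, 1/64]] (rows listed top to bottom)


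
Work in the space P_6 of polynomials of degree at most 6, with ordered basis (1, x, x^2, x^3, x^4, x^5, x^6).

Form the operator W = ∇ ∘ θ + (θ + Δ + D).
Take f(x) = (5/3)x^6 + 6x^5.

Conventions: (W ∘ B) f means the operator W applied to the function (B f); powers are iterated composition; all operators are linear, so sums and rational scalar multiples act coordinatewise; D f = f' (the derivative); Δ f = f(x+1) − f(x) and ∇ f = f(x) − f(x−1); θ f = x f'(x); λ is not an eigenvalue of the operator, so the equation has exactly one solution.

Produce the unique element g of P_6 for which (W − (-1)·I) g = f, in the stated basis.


write g with unknown coordinates in the stated basis and equate coefficients in (W − (-1)·I) g = f
solving from the highest basis element down gives g = (5/21)x^6 - (19/21)x^5 + (208/21)x^4 - (1613/21)x^3 + (9818/21)x^2 - (46486/21)x + 156491/21
check: W g = (10/7)x^6 + (145/21)x^5 - (208/21)x^4 + (1613/21)x^3 - (9818/21)x^2 + (46486/21)x - 156491/21
so W g − (-1)·g = (5/3)x^6 + 6x^5 = f ✓

the image equals g(x) = (5/21)x^6 - (19/21)x^5 + (208/21)x^4 - (1613/21)x^3 + (9818/21)x^2 - (46486/21)x + 156491/21


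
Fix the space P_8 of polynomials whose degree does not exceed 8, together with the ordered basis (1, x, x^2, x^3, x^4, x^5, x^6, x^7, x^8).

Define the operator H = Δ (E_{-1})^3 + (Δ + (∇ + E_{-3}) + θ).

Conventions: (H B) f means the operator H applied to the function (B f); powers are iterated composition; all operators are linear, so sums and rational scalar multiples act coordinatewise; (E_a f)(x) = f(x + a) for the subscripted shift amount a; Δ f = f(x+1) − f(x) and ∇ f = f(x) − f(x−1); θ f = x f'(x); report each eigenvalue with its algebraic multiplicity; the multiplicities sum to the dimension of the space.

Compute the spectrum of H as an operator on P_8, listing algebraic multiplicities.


λ = 1 (multiplicity 1), λ = 2 (multiplicity 1), λ = 3 (multiplicity 1), λ = 4 (multiplicity 1), λ = 5 (multiplicity 1), λ = 6 (multiplicity 1), λ = 7 (multiplicity 1), λ = 8 (multiplicity 1), λ = 9 (multiplicity 1)

image of 1: 1
image of x: 2x
image of x^2: 3x^2 + 4
image of x^3: 4x^3 + 12x - 6
image of x^4: 5x^4 + 24x^2 - 24x + 16
image of x^5: 6x^5 + 40x^3 - 60x^2 + 80x - 30
image of x^6: 7x^6 + 60x^4 - 120x^3 + 240x^2 - 180x + 64
image of x^7: 8x^7 + 84x^5 - 210x^4 + 560x^3 - 630x^2 + 448x - 126
image of x^8: 9x^8 + 112x^6 - 336x^5 + 1120x^4 - 1680x^3 + 1792x^2 - 1008x + 256
the matrix is upper triangular; its diagonal is (1, 2, 3, 4, 5, 6, 7, 8, 9)
for a triangular matrix the eigenvalues are the diagonal entries, with algebraic multiplicity their repetition count


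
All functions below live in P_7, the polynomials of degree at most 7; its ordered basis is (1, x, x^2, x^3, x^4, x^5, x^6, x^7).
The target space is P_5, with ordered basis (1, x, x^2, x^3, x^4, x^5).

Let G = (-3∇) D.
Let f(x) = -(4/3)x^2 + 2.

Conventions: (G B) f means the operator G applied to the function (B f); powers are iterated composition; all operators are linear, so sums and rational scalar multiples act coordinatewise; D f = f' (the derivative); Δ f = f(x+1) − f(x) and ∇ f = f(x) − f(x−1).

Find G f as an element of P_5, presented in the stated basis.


D f = -(8/3)x
∇ D f = -8/3
(-3∇) D f = 8

the image equals g(x) = 8


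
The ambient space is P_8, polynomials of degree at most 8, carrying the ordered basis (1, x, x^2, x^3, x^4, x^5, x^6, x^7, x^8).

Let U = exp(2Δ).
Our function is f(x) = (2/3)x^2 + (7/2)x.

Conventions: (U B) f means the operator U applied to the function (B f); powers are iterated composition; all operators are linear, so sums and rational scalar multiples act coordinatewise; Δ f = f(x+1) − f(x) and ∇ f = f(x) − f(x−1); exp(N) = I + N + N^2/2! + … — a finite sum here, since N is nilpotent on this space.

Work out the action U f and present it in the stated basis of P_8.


order-1 term: (8/3)x + 25/3
order-2 term: 8/3
the series for exp(2Δ) f terminates at order 2
exp(2Δ) f = (2/3)x^2 + (37/6)x + 11

g(x) = (2/3)x^2 + (37/6)x + 11


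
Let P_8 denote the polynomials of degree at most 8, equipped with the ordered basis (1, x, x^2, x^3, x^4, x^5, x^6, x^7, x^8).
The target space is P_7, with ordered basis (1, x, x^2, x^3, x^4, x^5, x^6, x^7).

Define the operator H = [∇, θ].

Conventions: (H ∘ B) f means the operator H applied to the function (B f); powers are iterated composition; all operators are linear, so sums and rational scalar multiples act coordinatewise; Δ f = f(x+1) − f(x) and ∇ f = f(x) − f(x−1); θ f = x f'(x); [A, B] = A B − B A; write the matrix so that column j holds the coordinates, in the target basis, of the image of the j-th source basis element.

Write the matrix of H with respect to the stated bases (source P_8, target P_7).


the matrix is [[0, 1, -2, 3, -4, 5, -6, 7, -8]; [0, 0, 2, -6, 12, -20, 30, -42, 56]; [0, 0, 0, 3, -12, 30, -60, 105, -168]; [0, 0, 0, 0, 4, -20, 60, -140, 280]; [0, 0, 0, 0, 0, 5, -30, 105, -280]; [0, 0, 0, 0, 0, 0, 6, -42, 168]; [0, 0, 0, 0, 0, 0, 0, 7, -56]; [0, 0, 0, 0, 0, 0, 0, 0, 8]] (rows listed top to bottom)

image of 1: 0
image of x: 1
image of x^2: 2x - 2
image of x^3: 3x^2 - 6x + 3
image of x^4: 4x^3 - 12x^2 + 12x - 4
image of x^5: 5x^4 - 20x^3 + 30x^2 - 20x + 5
image of x^6: 6x^5 - 30x^4 + 60x^3 - 60x^2 + 30x - 6
image of x^7: 7x^6 - 42x^5 + 105x^4 - 140x^3 + 105x^2 - 42x + 7
image of x^8: 8x^7 - 56x^6 + 168x^5 - 280x^4 + 280x^3 - 168x^2 + 56x - 8
each image's coordinates form column j of the matrix


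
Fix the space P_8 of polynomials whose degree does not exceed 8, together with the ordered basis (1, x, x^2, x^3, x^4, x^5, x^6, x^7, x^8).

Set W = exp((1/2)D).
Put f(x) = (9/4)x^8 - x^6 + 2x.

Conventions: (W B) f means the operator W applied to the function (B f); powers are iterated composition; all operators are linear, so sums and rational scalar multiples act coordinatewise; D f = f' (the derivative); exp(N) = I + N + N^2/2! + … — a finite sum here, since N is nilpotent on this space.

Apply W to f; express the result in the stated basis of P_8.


the image equals g(x) = (9/4)x^8 + 9x^7 + (59/4)x^6 + (51/4)x^5 + (195/32)x^4 + (23/16)x^3 + (3/64)x^2 + (125/64)x + 1017/1024

order-1 term: 9x^7 - 3x^5 + 1
order-2 term: (63/4)x^6 - (15/4)x^4
order-3 term: (63/4)x^5 - (5/2)x^3
order-4 term: (315/32)x^4 - (15/16)x^2
order-5 term: (63/16)x^3 - (3/16)x
order-6 term: (63/64)x^2 - 1/64
order-7 term: (9/64)x
order-8 term: 9/1024
the series for exp((1/2)D) f terminates at order 8
exp((1/2)D) f = (9/4)x^8 + 9x^7 + (59/4)x^6 + (51/4)x^5 + (195/32)x^4 + (23/16)x^3 + (3/64)x^2 + (125/64)x + 1017/1024


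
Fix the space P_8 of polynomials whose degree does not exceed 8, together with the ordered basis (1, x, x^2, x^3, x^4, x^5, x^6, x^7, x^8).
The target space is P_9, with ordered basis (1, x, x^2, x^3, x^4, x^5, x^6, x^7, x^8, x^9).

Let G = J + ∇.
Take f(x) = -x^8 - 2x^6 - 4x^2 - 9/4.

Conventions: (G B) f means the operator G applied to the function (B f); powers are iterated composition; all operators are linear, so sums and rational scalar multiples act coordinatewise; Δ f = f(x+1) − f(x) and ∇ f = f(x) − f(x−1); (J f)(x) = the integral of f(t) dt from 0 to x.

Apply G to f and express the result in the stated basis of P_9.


J f = -(1/9)x^9 - (2/7)x^7 - (4/3)x^3 - (9/4)x
∇ f = -8x^7 + 28x^6 - 68x^5 + 100x^4 - 96x^3 + 58x^2 - 28x + 7
(J + ∇) f = -(1/9)x^9 - (58/7)x^7 + 28x^6 - 68x^5 + 100x^4 - (292/3)x^3 + 58x^2 - (121/4)x + 7

the image equals g(x) = -(1/9)x^9 - (58/7)x^7 + 28x^6 - 68x^5 + 100x^4 - (292/3)x^3 + 58x^2 - (121/4)x + 7


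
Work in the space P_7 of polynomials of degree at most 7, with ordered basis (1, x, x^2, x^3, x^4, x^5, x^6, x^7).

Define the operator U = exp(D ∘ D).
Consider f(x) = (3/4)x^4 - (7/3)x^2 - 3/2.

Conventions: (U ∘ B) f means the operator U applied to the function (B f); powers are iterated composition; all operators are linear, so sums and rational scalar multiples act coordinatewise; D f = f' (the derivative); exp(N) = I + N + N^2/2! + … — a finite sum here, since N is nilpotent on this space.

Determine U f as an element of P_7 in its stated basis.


order-1 term: 9x^2 - 14/3
order-2 term: 9
the series for exp(D ∘ D) f terminates at order 2
exp(D ∘ D) f = (3/4)x^4 + (20/3)x^2 + 17/6

the result is g(x) = (3/4)x^4 + (20/3)x^2 + 17/6


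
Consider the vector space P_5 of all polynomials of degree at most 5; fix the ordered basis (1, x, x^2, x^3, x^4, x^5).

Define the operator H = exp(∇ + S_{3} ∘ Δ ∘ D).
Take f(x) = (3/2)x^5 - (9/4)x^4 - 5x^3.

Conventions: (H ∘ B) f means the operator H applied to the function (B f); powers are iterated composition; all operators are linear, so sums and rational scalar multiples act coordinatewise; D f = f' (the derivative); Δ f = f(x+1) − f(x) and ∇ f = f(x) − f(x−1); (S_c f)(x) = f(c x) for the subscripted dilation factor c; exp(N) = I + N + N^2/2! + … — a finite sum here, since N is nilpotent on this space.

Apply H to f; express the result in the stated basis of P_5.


order-1 term: (15/2)x^4 + 786x^3 + (351/2)x^2 - (165/2)x - 71/4
order-2 term: 15x^3 + (3123/2)x^2 + (12441/2)x + 6519/4
order-3 term: 15x^2 + 1116x + 2614
order-4 term: (15/2)x + 1131/4
order-5 term: 3/2
the series for exp(∇ + S_{3} ∘ Δ ∘ D) f terminates at order 5
exp(∇ + S_{3} ∘ Δ ∘ D) f = (3/2)x^5 + (21/4)x^4 + 796x^3 + 1752x^2 + (14523/2)x + 18041/4

the image equals g(x) = (3/2)x^5 + (21/4)x^4 + 796x^3 + 1752x^2 + (14523/2)x + 18041/4


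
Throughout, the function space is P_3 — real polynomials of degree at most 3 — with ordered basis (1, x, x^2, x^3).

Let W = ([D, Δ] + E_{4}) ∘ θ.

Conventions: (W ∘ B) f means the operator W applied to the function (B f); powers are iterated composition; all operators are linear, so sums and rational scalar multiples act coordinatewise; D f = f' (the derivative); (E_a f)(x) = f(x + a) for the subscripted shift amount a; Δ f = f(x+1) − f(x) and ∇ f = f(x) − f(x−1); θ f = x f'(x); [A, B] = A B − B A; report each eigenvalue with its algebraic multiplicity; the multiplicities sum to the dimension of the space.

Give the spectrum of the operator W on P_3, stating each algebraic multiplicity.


image of 1: 0
image of x: x + 4
image of x^2: 2x^2 + 16x + 32
image of x^3: 3x^3 + 36x^2 + 144x + 192
the matrix is upper triangular; its diagonal is (0, 1, 2, 3)
for a triangular matrix the eigenvalues are the diagonal entries, with algebraic multiplicity their repetition count

λ = 0 (multiplicity 1), λ = 1 (multiplicity 1), λ = 2 (multiplicity 1), λ = 3 (multiplicity 1)


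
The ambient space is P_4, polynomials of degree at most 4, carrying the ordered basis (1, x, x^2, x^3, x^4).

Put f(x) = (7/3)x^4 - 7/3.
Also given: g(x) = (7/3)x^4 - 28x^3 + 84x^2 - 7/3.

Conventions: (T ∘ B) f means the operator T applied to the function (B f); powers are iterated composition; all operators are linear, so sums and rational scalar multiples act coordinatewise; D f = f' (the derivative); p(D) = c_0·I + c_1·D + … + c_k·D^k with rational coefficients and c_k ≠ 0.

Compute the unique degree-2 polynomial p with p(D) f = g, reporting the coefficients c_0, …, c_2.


p(D) = I − 3·D + 3·D^2, i.e. c_0 = 1, c_1 = -3, c_2 = 3

D^0 f = (7/3)x^4 - 7/3
D^1 f = (28/3)x^3
D^2 f = 28x^2
matching coefficients of g against c_0 f + c_1 Df + … from the top degree down determines the c_i
solution: c_0 = 1, c_1 = -3, c_2 = 3


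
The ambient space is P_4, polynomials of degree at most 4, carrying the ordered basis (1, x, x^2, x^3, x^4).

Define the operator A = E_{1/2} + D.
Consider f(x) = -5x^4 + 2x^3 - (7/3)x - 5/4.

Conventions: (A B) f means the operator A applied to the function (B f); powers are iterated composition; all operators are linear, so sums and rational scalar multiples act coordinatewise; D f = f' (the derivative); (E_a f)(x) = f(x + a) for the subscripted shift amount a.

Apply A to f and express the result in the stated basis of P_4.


E_{1/2} f = -5x^4 - 8x^3 - (9/2)x^2 - (10/3)x - 119/48
D f = -20x^3 + 6x^2 - 7/3
(E_{1/2} + D) f = -5x^4 - 28x^3 + (3/2)x^2 - (10/3)x - 77/16

the image equals g(x) = -5x^4 - 28x^3 + (3/2)x^2 - (10/3)x - 77/16


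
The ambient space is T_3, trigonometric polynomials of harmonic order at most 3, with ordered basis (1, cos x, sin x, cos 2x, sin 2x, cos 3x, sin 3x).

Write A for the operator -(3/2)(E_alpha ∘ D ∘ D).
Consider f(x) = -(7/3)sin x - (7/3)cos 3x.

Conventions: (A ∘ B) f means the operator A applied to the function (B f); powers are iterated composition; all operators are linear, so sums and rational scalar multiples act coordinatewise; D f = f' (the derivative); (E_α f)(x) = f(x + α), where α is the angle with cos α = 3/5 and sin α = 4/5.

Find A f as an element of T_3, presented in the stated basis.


D f = -(7/3)cos x + 7sin 3x
D D f = (7/3)sin x + 21cos 3x
E_alpha D D f = (28/15)cos x + (7/5)sin x - (2457/125)cos 3x - (924/125)sin 3x
(-(3/2)(E_alpha ∘ D ∘ D)) f = -(14/5)cos x - (21/10)sin x + (7371/250)cos 3x + (1386/125)sin 3x

the result is g(x) = -(14/5)cos x - (21/10)sin x + (7371/250)cos 3x + (1386/125)sin 3x


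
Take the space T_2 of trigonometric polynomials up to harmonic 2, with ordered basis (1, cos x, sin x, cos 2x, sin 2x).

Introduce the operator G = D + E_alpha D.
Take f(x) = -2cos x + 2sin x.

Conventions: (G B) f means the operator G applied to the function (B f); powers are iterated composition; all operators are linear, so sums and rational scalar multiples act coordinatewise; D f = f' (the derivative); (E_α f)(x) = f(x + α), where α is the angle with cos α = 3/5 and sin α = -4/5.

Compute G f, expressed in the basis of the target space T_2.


the image equals g(x) = (8/5)cos x + (24/5)sin x

D f = 2cos x + 2sin x
D f = 2cos x + 2sin x
E_alpha D f = -(2/5)cos x + (14/5)sin x
(D + E_alpha D) f = (8/5)cos x + (24/5)sin x


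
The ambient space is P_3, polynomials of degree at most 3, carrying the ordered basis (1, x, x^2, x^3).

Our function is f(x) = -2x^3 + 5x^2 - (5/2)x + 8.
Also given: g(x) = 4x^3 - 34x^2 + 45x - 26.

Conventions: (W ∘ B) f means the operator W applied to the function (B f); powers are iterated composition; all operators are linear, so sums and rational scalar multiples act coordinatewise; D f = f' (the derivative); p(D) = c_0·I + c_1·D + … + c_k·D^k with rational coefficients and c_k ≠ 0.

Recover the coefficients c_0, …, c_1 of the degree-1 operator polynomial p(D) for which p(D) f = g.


c_0 = -2, c_1 = 4

D^0 f = -2x^3 + 5x^2 - (5/2)x + 8
D^1 f = -6x^2 + 10x - 5/2
matching coefficients of g against c_0 f + c_1 Df + … from the top degree down determines the c_i
solution: c_0 = -2, c_1 = 4


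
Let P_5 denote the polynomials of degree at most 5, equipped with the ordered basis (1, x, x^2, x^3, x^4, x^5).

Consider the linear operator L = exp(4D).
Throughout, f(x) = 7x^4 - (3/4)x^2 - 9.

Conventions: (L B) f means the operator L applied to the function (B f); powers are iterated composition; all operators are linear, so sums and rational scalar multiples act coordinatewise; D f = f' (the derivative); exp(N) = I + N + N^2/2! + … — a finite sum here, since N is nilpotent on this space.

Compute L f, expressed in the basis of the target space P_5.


the result is g(x) = 7x^4 + 112x^3 + (2685/4)x^2 + 1786x + 1771

order-1 term: 112x^3 - 6x
order-2 term: 672x^2 - 12
order-3 term: 1792x
order-4 term: 1792
the series for exp(4D) f terminates at order 4
exp(4D) f = 7x^4 + 112x^3 + (2685/4)x^2 + 1786x + 1771


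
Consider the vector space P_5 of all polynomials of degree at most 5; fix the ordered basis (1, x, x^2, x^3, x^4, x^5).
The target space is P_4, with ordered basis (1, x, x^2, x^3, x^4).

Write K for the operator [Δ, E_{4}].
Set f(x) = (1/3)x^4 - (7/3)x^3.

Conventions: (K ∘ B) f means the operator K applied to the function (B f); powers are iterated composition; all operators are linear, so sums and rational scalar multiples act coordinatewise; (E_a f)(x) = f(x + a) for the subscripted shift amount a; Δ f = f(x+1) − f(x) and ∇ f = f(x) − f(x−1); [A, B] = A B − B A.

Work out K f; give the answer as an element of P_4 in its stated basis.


the result is g(x) = 0

E_{4} f = (1/3)x^4 + 3x^3 + 4x^2 - (80/3)x - 64
Δ E_{4} f = (4/3)x^3 + 11x^2 + (55/3)x - 58/3
Δ f = (4/3)x^3 - 5x^2 - (17/3)x - 2
E_{4} Δ f = (4/3)x^3 + 11x^2 + (55/3)x - 58/3
[Δ, E_{4}] f = 0


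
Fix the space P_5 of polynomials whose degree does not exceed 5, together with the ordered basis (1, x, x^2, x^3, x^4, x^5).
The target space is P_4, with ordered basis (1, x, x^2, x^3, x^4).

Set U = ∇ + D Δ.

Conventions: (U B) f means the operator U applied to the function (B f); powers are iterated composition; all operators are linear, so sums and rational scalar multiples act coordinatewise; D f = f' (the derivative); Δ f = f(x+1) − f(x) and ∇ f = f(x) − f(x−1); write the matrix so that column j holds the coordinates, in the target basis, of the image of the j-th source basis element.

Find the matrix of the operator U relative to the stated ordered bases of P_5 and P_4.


image of 1: 0
image of x: 1
image of x^2: 2x + 1
image of x^3: 3x^2 + 3x + 4
image of x^4: 4x^3 + 6x^2 + 16x + 3
image of x^5: 5x^4 + 10x^3 + 40x^2 + 15x + 6
each image's coordinates form column j of the matrix

the matrix is [[0, 1, 1, 4, 3, 6]; [0, 0, 2, 3, 16, 15]; [0, 0, 0, 3, 6, 40]; [0, 0, 0, 0, 4, 10]; [0, 0, 0, 0, 0, 5]] (rows listed top to bottom)


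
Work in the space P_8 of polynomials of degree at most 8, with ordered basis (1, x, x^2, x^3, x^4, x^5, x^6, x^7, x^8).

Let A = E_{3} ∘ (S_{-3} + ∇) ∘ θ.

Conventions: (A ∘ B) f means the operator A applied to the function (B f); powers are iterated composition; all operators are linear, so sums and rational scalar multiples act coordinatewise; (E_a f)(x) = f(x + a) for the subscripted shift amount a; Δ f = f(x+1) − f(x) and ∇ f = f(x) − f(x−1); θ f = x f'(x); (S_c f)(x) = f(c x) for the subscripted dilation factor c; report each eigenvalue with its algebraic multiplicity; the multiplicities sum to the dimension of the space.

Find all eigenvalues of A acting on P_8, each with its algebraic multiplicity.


image of 1: 0
image of x: -3x - 8
image of x^2: 18x^2 + 112x + 172
image of x^3: -81x^3 - 720x^2 - 2142x - 2130
image of x^4: 324x^4 + 3904x^3 + 17616x^2 + 35296x + 26504
image of x^5: -1215x^5 - 18200x^4 - 109100x^3 - 327100x^2 - 490450x - 294190
image of x^6: 4374x^6 + 78768x^5 + 590940x^4 + 2364240x^3 + 5320260x^2 + 6384888x + 3192636
image of x^7: -15309x^7 - 321440x^6 - 2892666x^5 - 14462350x^4 - 43385090x^3 - 78090810x^2 - 78089242x - 33466370
image of x^8: 52488x^8 + 1259776x^7 + 13228096x^6 + 79370368x^5 + 297643360x^4 + 714351232x^3 + 1071534016x^2 + 918461824x + 344424208
the matrix is upper triangular; its diagonal is (0, -3, 18, -81, 324, -1215, 4374, -15309, 52488)
for a triangular matrix the eigenvalues are the diagonal entries, with algebraic multiplicity their repetition count

λ = -15309 (multiplicity 1), λ = -1215 (multiplicity 1), λ = -81 (multiplicity 1), λ = -3 (multiplicity 1), λ = 0 (multiplicity 1), λ = 18 (multiplicity 1), λ = 324 (multiplicity 1), λ = 4374 (multiplicity 1), λ = 52488 (multiplicity 1)
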